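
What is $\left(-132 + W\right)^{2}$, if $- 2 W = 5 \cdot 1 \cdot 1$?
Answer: $\frac{72361}{4} \approx 18090.0$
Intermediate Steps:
$W = - \frac{5}{2}$ ($W = - \frac{5 \cdot 1 \cdot 1}{2} = - \frac{5 \cdot 1}{2} = \left(- \frac{1}{2}\right) 5 = - \frac{5}{2} \approx -2.5$)
$\left(-132 + W\right)^{2} = \left(-132 - \frac{5}{2}\right)^{2} = \left(- \frac{269}{2}\right)^{2} = \frac{72361}{4}$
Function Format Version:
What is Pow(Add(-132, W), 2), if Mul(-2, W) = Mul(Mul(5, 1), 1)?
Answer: Rational(72361, 4) ≈ 18090.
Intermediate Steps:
W = Rational(-5, 2) (W = Mul(Rational(-1, 2), Mul(Mul(5, 1), 1)) = Mul(Rational(-1, 2), Mul(5, 1)) = Mul(Rational(-1, 2), 5) = Rational(-5, 2) ≈ -2.5000)
Pow(Add(-132, W), 2) = Pow(Add(-132, Rational(-5, 2)), 2) = Pow(Rational(-269, 2), 2) = Rational(72361, 4)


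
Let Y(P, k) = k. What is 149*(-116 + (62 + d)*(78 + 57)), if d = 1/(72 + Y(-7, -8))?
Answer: 78730259/64 ≈ 1.2302e+6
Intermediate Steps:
d = 1/64 (d = 1/(72 - 8) = 1/64 ≈ 0.015625)
149*(-116 + (62 + d)*(78 + 57)) = 149*(-116 + (62 + 1/64)*(78 + 57)) = 149*(-116 + (3969/64)*135) = 149*(-116 + 535815/64) = 149*(528391/64) = 78730259/64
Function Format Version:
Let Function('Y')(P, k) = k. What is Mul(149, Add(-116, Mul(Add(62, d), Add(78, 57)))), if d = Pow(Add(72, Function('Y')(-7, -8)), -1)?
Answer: Rational(78730259, 64) ≈ 1.2302e+6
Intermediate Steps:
d = Rational(1, 64) (d = Pow(Add(72, -8), -1) = Pow(64, -1) = Rational(1, 64) ≈ 0.015625)
Mul(149, Add(-116, Mul(Add(62, d), Add(78, 57)))) = Mul(149, Add(-116, Mul(Add(62, Rational(1, 64)), Add(78, 57)))) = Mul(149, Add(-116, Mul(Rational(3969, 64), 135))) = Mul(149, Add(-116, Rational(535815, 64))) = Mul(149, Rational(528391, 64)) = Rational(78730259, 64)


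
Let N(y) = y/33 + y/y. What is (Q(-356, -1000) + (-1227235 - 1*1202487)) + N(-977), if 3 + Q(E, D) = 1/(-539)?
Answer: -3928911584/1617 ≈ -2.4298e+6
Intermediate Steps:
N(y) = 1 + y/33 (N(y) = y*(1/33) + 1 = y/33 + 1 = 1 + y/33)
Q(E, D) = -1618/539 (Q(E, D) = -3 + 1/(-539) = -3 - 1/539 = -1618/539)
(Q(-356, -1000) + (-1227235 - 1*1202487)) + N(-977) = (-1618/539 + (-1227235 - 1*1202487)) + (1 + (1/33)*(-977)) = (-1618/539 + (-1227235 - 1202487)) + (1 - 977/33) = (-1618/539 - 2429722) - 944/33 = -1309621776/539 - 944/33 = -3928911584/1617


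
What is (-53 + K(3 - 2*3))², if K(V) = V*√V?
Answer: 2782 + 318*I*√3 ≈ 2782.0 + 550.79*I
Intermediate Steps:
K(V) = V^(3/2)
(-53 + K(3 - 2*3))² = (-53 + (3 - 2*3)^(3/2))² = (-53 + (3 - 6)^(3/2))² = (-53 + (-3)^(3/2))² = (-53 - 3*I*√3)²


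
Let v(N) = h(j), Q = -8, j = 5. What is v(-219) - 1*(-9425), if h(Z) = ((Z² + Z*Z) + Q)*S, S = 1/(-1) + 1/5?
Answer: 46957/5 ≈ 9391.4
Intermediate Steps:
S = -⅘ (S = 1*(-1) + 1*(⅕) = -1 + ⅕ = -⅘ ≈ -0.80000)
h(Z) = 32/5 - 8*Z²/5 (h(Z) = ((Z² + Z*Z) - 8)*(-⅘) = ((Z² + Z²) - 8)*(-⅘) = (2*Z² - 8)*(-⅘) = (-8 + 2*Z²)*(-⅘) = 32/5 - 8*Z²/5)
v(N) = -168/5 (v(N) = 32/5 - 8/5*5² = 32/5 - 8/5*25 = 32/5 - 40 = -168/5)
v(-219) - 1*(-9425) = -168/5 - 1*(-9425) = -168/5 + 9425 = 46957/5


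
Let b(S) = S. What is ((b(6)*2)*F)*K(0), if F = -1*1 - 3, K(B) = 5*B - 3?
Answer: 144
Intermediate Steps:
K(B) = -3 + 5*B
F = -4 (F = -1 - 3 = -4)
((b(6)*2)*F)*K(0) = ((6*2)*(-4))*(-3 + 5*0) = (12*(-4))*(-3 + 0) = -48*(-3) = 144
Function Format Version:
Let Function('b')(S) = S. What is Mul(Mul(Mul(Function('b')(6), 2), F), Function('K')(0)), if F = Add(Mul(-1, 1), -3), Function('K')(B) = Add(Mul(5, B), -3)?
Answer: 144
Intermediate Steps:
Function('K')(B) = Add(-3, Mul(5, B))
F = -4 (F = Add(-1, -3) = -4)
Mul(Mul(Mul(Function('b')(6), 2), F), Function('K')(0)) = Mul(Mul(Mul(6, 2), -4), Add(-3, Mul(5, 0))) = Mul(Mul(12, -4), Add(-3, 0)) = Mul(-48, -3) = 144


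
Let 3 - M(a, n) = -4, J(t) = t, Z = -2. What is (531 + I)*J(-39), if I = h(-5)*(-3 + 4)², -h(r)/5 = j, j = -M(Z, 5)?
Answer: -22074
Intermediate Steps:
M(a, n) = 7 (M(a, n) = 3 - 1*(-4) = 3 + 4 = 7)
j = -7 (j = -1*7 = -7)
h(r) = 35 (h(r) = -5*(-7) = 35)
I = 35 (I = 35*(-3 + 4)² = 35*1² = 35*1 = 35)
(531 + I)*J(-39) = (531 + 35)*(-39) = 566*(-39) = -22074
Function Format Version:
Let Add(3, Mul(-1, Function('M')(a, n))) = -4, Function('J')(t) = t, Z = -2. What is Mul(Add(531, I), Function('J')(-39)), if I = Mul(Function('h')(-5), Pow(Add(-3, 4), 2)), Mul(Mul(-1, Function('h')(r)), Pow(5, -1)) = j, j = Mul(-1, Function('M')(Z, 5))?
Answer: -22074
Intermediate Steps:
Function('M')(a, n) = 7 (Function('M')(a, n) = Add(3, Mul(-1, -4)) = Add(3, 4) = 7)
j = -7 (j = Mul(-1, 7) = -7)
Function('h')(r) = 35 (Function('h')(r) = Mul(-5, -7) = 35)
I = 35 (I = Mul(35, Pow(Add(-3, 4), 2)) = Mul(35, Pow(1, 2)) = Mul(35, 1) = 35)
Mul(Add(531, I), Function('J')(-39)) = Mul(Add(531, 35), -39) = Mul(566, -39) = -22074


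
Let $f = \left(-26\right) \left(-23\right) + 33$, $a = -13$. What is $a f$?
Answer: $-8203$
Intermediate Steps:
$f = 631$ ($f = 598 + 33 = 631$)
$a f = \left(-13\right) 631 = -8203$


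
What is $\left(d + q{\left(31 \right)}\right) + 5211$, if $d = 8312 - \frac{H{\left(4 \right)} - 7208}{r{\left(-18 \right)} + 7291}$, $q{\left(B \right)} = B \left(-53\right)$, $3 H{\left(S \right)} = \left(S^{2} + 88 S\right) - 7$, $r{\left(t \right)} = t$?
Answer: $\frac{259230983}{21819} \approx 11881.0$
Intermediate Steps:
$H{\left(S \right)} = - \frac{7}{3} + \frac{S^{2}}{3} + \frac{88 S}{3}$ ($H{\left(S \right)} = \frac{\left(S^{2} + 88 S\right) - 7}{3} = \frac{-7 + S^{2} + 88 S}{3} = - \frac{7}{3} + \frac{S^{2}}{3} + \frac{88 S}{3}$)
$q{\left(B \right)} = - 53 B$
$d = \frac{181380791}{21819}$ ($d = 8312 - \frac{\left(- \frac{7}{3} + \frac{4^{2}}{3} + \frac{88}{3} \cdot 4\right) - 7208}{-18 + 7291} = 8312 - \frac{\left(- \frac{7}{3} + \frac{1}{3} \cdot 16 + \frac{352}{3}\right) - 7208}{7273} = 8312 - \left(\left(- \frac{7}{3} + \frac{16}{3} + \frac{352}{3}\right) - 7208\right) \frac{1}{7273} = 8312 - \left(\frac{361}{3} - 7208\right) \frac{1}{7273} = 8312 - \left(- \frac{21263}{3}\right) \frac{1}{7273} = 8312 - - \frac{21263}{21819} = 8312 + \frac{21263}{21819} = \frac{181380791}{21819} \approx 8313.0$)
$\left(d + q{\left(31 \right)}\right) + 5211 = \left(\frac{181380791}{21819} - 1643\right) + 5211 = \frac{145532174}{21819} + 5211 = \frac{259230983}{21819}$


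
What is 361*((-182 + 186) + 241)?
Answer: 88445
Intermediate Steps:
361*((-182 + 186) + 241) = 361*(4 + 241) = 361*245 = 88445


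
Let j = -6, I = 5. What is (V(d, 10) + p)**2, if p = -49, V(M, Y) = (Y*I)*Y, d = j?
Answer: 203401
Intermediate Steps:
d = -6
V(M, Y) = 5*Y**2 (V(M, Y) = (Y*5)*Y = (5*Y)*Y = 5*Y**2)
(V(d, 10) + p)**2 = (5*10**2 - 49)**2 = (5*100 - 49)**2 = (500 - 49)**2 = 451**2 = 203401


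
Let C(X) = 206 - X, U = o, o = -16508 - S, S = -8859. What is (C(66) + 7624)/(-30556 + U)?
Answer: -2588/12735 ≈ -0.20322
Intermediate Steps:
o = -7649 (o = -16508 - 1*(-8859) = -16508 + 8859 = -7649)
U = -7649
(C(66) + 7624)/(-30556 + U) = ((206 - 1*66) + 7624)/(-30556 - 7649) = ((206 - 66) + 7624)/(-38205) = (140 + 7624)*(-1/38205) = 7764*(-1/38205) = -2588/12735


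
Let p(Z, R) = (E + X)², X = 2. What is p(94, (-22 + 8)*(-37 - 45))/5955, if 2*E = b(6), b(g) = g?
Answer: 5/1191 ≈ 0.0041981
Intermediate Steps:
E = 3 (E = (½)*6 = 3)
p(Z, R) = 25 (p(Z, R) = (3 + 2)² = 5² = 25)
p(94, (-22 + 8)*(-37 - 45))/5955 = 25/5955 = 25*(1/5955) = 5/1191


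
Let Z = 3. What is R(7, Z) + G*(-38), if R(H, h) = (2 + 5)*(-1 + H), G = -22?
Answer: 878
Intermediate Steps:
R(H, h) = -7 + 7*H (R(H, h) = 7*(-1 + H) = -7 + 7*H)
R(7, Z) + G*(-38) = (-7 + 7*7) - 22*(-38) = (-7 + 49) + 836 = 42 + 836 = 878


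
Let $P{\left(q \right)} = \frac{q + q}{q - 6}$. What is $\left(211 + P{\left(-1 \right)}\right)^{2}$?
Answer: $\frac{2187441}{49} \approx 44642.0$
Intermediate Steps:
$P{\left(q \right)} = \frac{2 q}{-6 + q}$
$\left(211 + P{\left(-1 \right)}\right)^{2} = \left(211 + 2 \left(-1\right) \frac{1}{-6 - 1}\right)^{2} = \left(211 + 2 \left(-1\right) \frac{1}{-7}\right)^{2} = \left(211 + 2 \left(-1\right) \left(- \frac{1}{7}\right)\right)^{2} = \left(211 + \frac{2}{7}\right)^{2} = \left(\frac{1479}{7}\right)^{2} = \frac{2187441}{49}$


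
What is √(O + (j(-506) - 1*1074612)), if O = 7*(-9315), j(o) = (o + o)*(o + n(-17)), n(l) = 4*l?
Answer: I*√558929 ≈ 747.62*I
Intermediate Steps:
j(o) = 2*o*(-68 + o) (j(o) = (o + o)*(o + 4*(-17)) = (2*o)*(o - 68) = (2*o)*(-68 + o) = 2*o*(-68 + o))
O = -65205
√(O + (j(-506) - 1*1074612)) = √(-65205 + (2*(-506)*(-68 - 506) - 1*1074612)) = √(-65205 + (2*(-506)*(-574) - 1074612)) = √(-65205 + (580888 - 1074612)) = √(-65205 - 493724) = √(-558929) = I*√558929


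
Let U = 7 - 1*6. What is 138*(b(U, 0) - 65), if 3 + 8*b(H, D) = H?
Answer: -18009/2 ≈ -9004.5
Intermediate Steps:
U = 1 (U = 7 - 6 = 1)
b(H, D) = -3/8 + H/8
138*(b(U, 0) - 65) = 138*((-3/8 + (1/8)*1) - 65) = 138*((-3/8 + 1/8) - 65) = 138*(-1/4 - 65) = 138*(-261/4) = -18009/2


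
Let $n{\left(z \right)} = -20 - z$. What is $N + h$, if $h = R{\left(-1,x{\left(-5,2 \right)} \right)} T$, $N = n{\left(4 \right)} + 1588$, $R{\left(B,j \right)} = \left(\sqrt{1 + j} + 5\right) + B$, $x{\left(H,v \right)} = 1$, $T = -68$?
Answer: $1292 - 68 \sqrt{2} \approx 1195.8$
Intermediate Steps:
$R{\left(B,j \right)} = 5 + B + \sqrt{1 + j}$ ($R{\left(B,j \right)} = \left(5 + \sqrt{1 + j}\right) + B = 5 + B + \sqrt{1 + j}$)
$N = 1564$ ($N = \left(-20 - 4\right) + 1588 = -24 + 1588 = 1564$)
$h = -272 - 68 \sqrt{2}$ ($h = \left(5 - 1 + \sqrt{1 + 1}\right) \left(-68\right) = \left(5 - 1 + \sqrt{2}\right) \left(-68\right) = \left(4 + \sqrt{2}\right) \left(-68\right) = -272 - 68 \sqrt{2} \approx -368.17$)
$N + h = 1564 - \left(272 + 68 \sqrt{2}\right) = 1292 - 68 \sqrt{2}$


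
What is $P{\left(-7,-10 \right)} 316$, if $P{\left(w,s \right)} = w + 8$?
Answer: $316$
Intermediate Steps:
$P{\left(w,s \right)} = 8 + w$
$P{\left(-7,-10 \right)} 316 = \left(8 - 7\right) 316 = 1 \cdot 316 = 316$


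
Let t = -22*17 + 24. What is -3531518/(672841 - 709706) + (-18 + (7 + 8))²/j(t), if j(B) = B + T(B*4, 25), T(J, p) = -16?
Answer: 430734601/4497530 ≈ 95.771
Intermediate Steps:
t = -350 (t = -374 + 24 = -350)
j(B) = -16 + B (j(B) = B - 16 = -16 + B)
-3531518/(672841 - 709706) + (-18 + (7 + 8))²/j(t) = -3531518/(672841 - 709706) + (-18 + (7 + 8))²/(-16 - 350) = -3531518/(-36865) + (-18 + 15)²/(-366) = -3531518*(-1/36865) + (-3)²*(-1/366) = 3531518/36865 + 9*(-1/366) = 3531518/36865 - 3/122 = 430734601/4497530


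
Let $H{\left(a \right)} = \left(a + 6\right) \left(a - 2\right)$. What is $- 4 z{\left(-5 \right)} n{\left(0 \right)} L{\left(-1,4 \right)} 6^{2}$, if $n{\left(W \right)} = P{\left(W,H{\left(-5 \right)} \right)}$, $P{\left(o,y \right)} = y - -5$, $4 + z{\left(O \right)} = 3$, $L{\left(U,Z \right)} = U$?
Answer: $288$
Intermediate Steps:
$z{\left(O \right)} = -1$ ($z{\left(O \right)} = -4 + 3 = -1$)
$H{\left(a \right)} = \left(-2 + a\right) \left(6 + a\right)$ ($H{\left(a \right)} = \left(6 + a\right) \left(-2 + a\right) = \left(-2 + a\right) \left(6 + a\right)$)
$P{\left(o,y \right)} = 5 + y$ ($P{\left(o,y \right)} = y + 5 = 5 + y$)
$n{\left(W \right)} = -2$ ($n{\left(W \right)} = 5 + \left(-12 + \left(-5\right)^{2} + 4 \left(-5\right)\right) = 5 - 7 = -2$)
$- 4 z{\left(-5 \right)} n{\left(0 \right)} L{\left(-1,4 \right)} 6^{2} = \left(-4\right) \left(-1\right) \left(-2\right) \left(-1\right) 6^{2} = 4 \left(-2\right) \left(-1\right) 36 = \left(-8\right) \left(-1\right) 36 = 8 \cdot 36 = 288$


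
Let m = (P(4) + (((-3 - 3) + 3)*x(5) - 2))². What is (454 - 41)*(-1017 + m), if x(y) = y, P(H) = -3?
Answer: -254821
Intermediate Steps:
m = 400 (m = (-3 + (((-3 - 3) + 3)*5 - 2))² = (-3 + ((-6 + 3)*5 - 2))² = (-3 + (-3*5 - 2))² = (-3 + (-15 - 2))² = (-3 - 17)² = (-20)² = 400)
(454 - 41)*(-1017 + m) = (454 - 41)*(-1017 + 400) = 413*(-617) = -254821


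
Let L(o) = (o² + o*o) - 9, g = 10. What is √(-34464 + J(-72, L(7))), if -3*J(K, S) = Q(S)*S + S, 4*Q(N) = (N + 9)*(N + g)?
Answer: I*√3832206/6 ≈ 326.27*I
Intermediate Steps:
Q(N) = (9 + N)*(10 + N)/4 (Q(N) = ((N + 9)*(N + 10))/4 = ((9 + N)*(10 + N))/4 = (9 + N)*(10 + N)/4)
L(o) = -9 + 2*o² (L(o) = (o² + o²) - 9 = 2*o² - 9 = -9 + 2*o²)
J(K, S) = -S/3 - S*(45/2 + S²/4 + 19*S/4)/3 (J(K, S) = -((45/2 + S²/4 + 19*S/4)*S + S)/3 = -(S*(45/2 + S²/4 + 19*S/4) + S)/3 = -(S + S*(45/2 + S²/4 + 19*S/4))/3 = -S/3 - S*(45/2 + S²/4 + 19*S/4)/3)
√(-34464 + J(-72, L(7))) = √(-34464 - (-9 + 2*7²)*(94 + (-9 + 2*7²)² + 19*(-9 + 2*7²))/12) = √(-34464 - (-9 + 2*49)*(94 + (-9 + 2*49)² + 19*(-9 + 2*49))/12) = √(-34464 - (-9 + 98)*(94 + (-9 + 98)² + 19*(-9 + 98))/12) = √(-34464 - 1/12*89*(94 + 89² + 19*89)) = √(-34464 - 1/12*89*(94 + 7921 + 1691)) = √(-34464 - 1/12*89*9706) = √(-34464 - 431917/6) = √(-638701/6) = I*√3832206/6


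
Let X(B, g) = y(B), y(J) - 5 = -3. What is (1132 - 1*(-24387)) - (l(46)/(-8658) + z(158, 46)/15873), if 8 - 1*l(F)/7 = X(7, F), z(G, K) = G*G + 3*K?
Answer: 2832434/111 ≈ 25517.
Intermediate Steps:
y(J) = 2 (y(J) = 5 - 3 = 2)
X(B, g) = 2
z(G, K) = G² + 3*K
l(F) = 42 (l(F) = 56 - 7*2 = 56 - 14 = 42)
(1132 - 1*(-24387)) - (l(46)/(-8658) + z(158, 46)/15873) = (1132 - 1*(-24387)) - (42/(-8658) + (158² + 3*46)/15873) = (1132 + 24387) - (42*(-1/8658) + (24964 + 138)*(1/15873)) = 25519 - (-7/1443 + 25102*(1/15873)) = 25519 - (-7/1443 + 2282/1443) = 25519 - 1*175/111 = 25519 - 175/111 = 2832434/111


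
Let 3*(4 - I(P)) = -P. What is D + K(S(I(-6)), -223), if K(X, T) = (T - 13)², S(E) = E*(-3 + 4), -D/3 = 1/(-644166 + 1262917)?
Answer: 34461955693/618751 ≈ 55696.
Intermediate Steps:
I(P) = 4 + P/3 (I(P) = 4 - (-1)*P/3 = 4 + P/3)
D = -3/618751 (D = -3/(-644166 + 1262917) = -3/618751 ≈ -4.8485e-6)
S(E) = E (S(E) = E*1 = E)
K(X, T) = (-13 + T)²
D + K(S(I(-6)), -223) = -3/618751 + (-13 - 223)² = -3/618751 + (-236)² = -3/618751 + 55696 = 34461955693/618751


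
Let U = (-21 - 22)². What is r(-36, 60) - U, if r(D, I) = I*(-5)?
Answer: -2149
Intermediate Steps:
r(D, I) = -5*I
U = 1849 (U = (-43)² = 1849)
r(-36, 60) - U = -5*60 - 1*1849 = -300 - 1849 = -2149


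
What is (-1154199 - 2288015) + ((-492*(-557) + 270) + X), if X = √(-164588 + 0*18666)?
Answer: -3167900 + 2*I*√41147 ≈ -3.1679e+6 + 405.69*I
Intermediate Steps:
X = 2*I*√41147 (X = √(-164588 + 0) = √(-164588) = 2*I*√41147 ≈ 405.69*I)
(-1154199 - 2288015) + ((-492*(-557) + 270) + X) = (-1154199 - 2288015) + ((-492*(-557) + 270) + 2*I*√41147) = -3442214 + ((274044 + 270) + 2*I*√41147) = -3442214 + (274314 + 2*I*√41147) = -3167900 + 2*I*√41147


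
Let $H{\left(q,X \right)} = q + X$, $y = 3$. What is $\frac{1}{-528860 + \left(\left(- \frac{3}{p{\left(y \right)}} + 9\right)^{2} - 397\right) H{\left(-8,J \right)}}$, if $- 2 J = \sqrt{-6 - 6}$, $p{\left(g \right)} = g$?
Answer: $- \frac{526196}{276882563083} - \frac{333 i \sqrt{3}}{276882563083} \approx -1.9004 \cdot 10^{-6} - 2.0831 \cdot 10^{-9} i$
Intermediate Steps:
$J = - i \sqrt{3}$ ($J = - \frac{\sqrt{-6 - 6}}{2} = - \frac{\sqrt{-12}}{2} = - \frac{2 i \sqrt{3}}{2} = - i \sqrt{3} \approx - 1.732 i$)
$H{\left(q,X \right)} = X + q$
$\frac{1}{-528860 + \left(\left(- \frac{3}{p{\left(y \right)}} + 9\right)^{2} - 397\right) H{\left(-8,J \right)}} = \frac{1}{-528860 + \left(\left(- \frac{3}{3} + 9\right)^{2} - 397\right) \left(- i \sqrt{3} - 8\right)} = \frac{1}{-528860 + \left(\left(\left(-3\right) \frac{1}{3} + 9\right)^{2} - 397\right) \left(-8 - i \sqrt{3}\right)} = \frac{1}{-528860 + \left(\left(-1 + 9\right)^{2} - 397\right) \left(-8 - i \sqrt{3}\right)} = \frac{1}{-528860 + \left(8^{2} - 397\right) \left(-8 - i \sqrt{3}\right)} = \frac{1}{-528860 + \left(64 - 397\right) \left(-8 - i \sqrt{3}\right)} = \frac{1}{-528860 - 333 \left(-8 - i \sqrt{3}\right)} = \frac{1}{-528860 + \left(2664 + 333 i \sqrt{3}\right)} = \frac{1}{-526196 + 333 i \sqrt{3}}$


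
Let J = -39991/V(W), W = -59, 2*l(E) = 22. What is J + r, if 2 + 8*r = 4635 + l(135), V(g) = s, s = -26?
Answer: 27542/13 ≈ 2118.6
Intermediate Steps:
l(E) = 11 (l(E) = (½)*22 = 11)
V(g) = -26
J = 39991/26 (J = -39991/(-26) = -39991*(-1/26) = 39991/26 ≈ 1538.1)
r = 1161/2 (r = -¼ + (4635 + 11)/8 = -¼ + (⅛)*4646 = -¼ + 2323/4 = 1161/2 ≈ 580.50)
J + r = 39991/26 + 1161/2 = 27542/13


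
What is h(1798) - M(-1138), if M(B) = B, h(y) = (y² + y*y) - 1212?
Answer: 6465534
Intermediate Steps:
h(y) = -1212 + 2*y² (h(y) = (y² + y²) - 1212 = 2*y² - 1212 = -1212 + 2*y²)
h(1798) - M(-1138) = (-1212 + 2*1798²) - 1*(-1138) = (-1212 + 2*3232804) + 1138 = (-1212 + 6465608) + 1138 = 6464396 + 1138 = 6465534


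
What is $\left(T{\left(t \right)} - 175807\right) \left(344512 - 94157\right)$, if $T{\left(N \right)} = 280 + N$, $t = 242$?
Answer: $-43883476175$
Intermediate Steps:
$\left(T{\left(t \right)} - 175807\right) \left(344512 - 94157\right) = \left(\left(280 + 242\right) - 175807\right) \left(344512 - 94157\right) = \left(522 - 175807\right) 250355 = \left(-175285\right) 250355 = -43883476175$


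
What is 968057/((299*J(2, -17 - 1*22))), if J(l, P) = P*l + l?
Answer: -968057/22724 ≈ -42.601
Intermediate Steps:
J(l, P) = l + P*l
968057/((299*J(2, -17 - 1*22))) = 968057/((299*(2*(1 + (-17 - 1*22))))) = 968057/((299*(2*(1 + (-17 - 22))))) = 968057/((299*(2*(1 - 39)))) = 968057/((299*(2*(-38)))) = 968057/((299*(-76))) = 968057/(-22724) = 968057*(-1/22724) = -968057/22724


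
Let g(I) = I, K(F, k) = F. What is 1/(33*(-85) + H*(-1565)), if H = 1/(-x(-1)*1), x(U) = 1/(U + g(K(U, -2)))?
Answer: -1/5935 ≈ -0.00016849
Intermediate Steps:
x(U) = 1/(2*U) (x(U) = 1/(U + U) = 1/(2*U))
H = 2 (H = 1/(-1/(2*(-1))*1) = 1/(-(-1)/2*1) = 1/(-1*(-½)*1) = 1/((½)*1) = 1/(½) = 2)
1/(33*(-85) + H*(-1565)) = 1/(33*(-85) + 2*(-1565)) = 1/(-2805 - 3130) = 1/(-5935) = -1/5935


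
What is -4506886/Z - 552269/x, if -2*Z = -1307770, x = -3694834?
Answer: -16291075211859/2415996530090 ≈ -6.7430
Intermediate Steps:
Z = 653885 (Z = -½*(-1307770) = 653885)
-4506886/Z - 552269/x = -4506886/653885 - 552269/(-3694834) = -4506886*1/653885 - 552269*(-1/3694834) = -4506886/653885 + 552269/3694834 = -16291075211859/2415996530090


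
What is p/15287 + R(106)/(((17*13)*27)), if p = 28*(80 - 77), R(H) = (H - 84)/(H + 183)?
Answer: 145191206/26361865881 ≈ 0.0055076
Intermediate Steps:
R(H) = (-84 + H)/(183 + H)
p = 84 (p = 28*3 = 84)
p/15287 + R(106)/(((17*13)*27)) = 84/15287 + ((-84 + 106)/(183 + 106))/(((17*13)*27)) = 84*(1/15287) + (22/289)/((221*27)) = 84/15287 + ((1/289)*22)/5967 = 84/15287 + (22/289)*(1/5967) = 84/15287 + 22/1724463 = 145191206/26361865881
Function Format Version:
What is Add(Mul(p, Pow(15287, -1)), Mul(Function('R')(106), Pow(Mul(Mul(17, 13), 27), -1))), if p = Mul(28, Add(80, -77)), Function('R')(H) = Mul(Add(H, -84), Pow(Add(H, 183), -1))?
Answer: Rational(145191206, 26361865881) ≈ 0.0055076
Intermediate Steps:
Function('R')(H) = Mul(Pow(Add(183, H), -1), Add(-84, H)) (Function('R')(H) = Mul(Add(-84, H), Pow(Add(183, H), -1)) = Mul(Pow(Add(183, H), -1), Add(-84, H)))
p = 84 (p = Mul(28, 3) = 84)
Add(Mul(p, Pow(15287, -1)), Mul(Function('R')(106), Pow(Mul(Mul(17, 13), 27), -1))) = Add(Mul(84, Pow(15287, -1)), Mul(Mul(Pow(Add(183, 106), -1), Add(-84, 106)), Pow(Mul(Mul(17, 13), 27), -1))) = Add(Mul(84, Rational(1, 15287)), Mul(Mul(Pow(289, -1), 22), Pow(Mul(221, 27), -1))) = Add(Rational(84, 15287), Mul(Mul(Rational(1, 289), 22), Pow(5967, -1))) = Add(Rational(84, 15287), Mul(Rational(22, 289), Rational(1, 5967))) = Add(Rational(84, 15287), Rational(22, 1724463)) = Rational(145191206, 26361865881)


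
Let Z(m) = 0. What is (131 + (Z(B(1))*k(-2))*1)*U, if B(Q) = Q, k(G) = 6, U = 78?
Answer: 10218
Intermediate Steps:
(131 + (Z(B(1))*k(-2))*1)*U = (131 + (0*6)*1)*78 = (131 + 0*1)*78 = (131 + 0)*78 = 131*78 = 10218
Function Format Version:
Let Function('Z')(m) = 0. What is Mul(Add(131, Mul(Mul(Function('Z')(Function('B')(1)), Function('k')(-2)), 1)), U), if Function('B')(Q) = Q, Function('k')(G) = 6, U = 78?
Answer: 10218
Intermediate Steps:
Mul(Add(131, Mul(Mul(Function('Z')(Function('B')(1)), Function('k')(-2)), 1)), U) = Mul(Add(131, Mul(Mul(0, 6), 1)), 78) = Mul(Add(131, Mul(0, 1)), 78) = Mul(Add(131, 0), 78) = Mul(131, 78) = 10218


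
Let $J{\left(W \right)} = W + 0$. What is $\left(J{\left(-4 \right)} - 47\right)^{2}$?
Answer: $2601$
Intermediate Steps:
$J{\left(W \right)} = W$
$\left(J{\left(-4 \right)} - 47\right)^{2} = \left(-4 - 47\right)^{2} = \left(-51\right)^{2} = 2601$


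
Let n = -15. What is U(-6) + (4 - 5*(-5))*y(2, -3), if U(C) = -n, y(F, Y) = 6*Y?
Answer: -507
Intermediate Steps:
U(C) = 15 (U(C) = -1*(-15) = 15)
U(-6) + (4 - 5*(-5))*y(2, -3) = 15 + (4 - 5*(-5))*(6*(-3)) = 15 + (4 + 25)*(-18) = 15 + 29*(-18) = 15 - 522 = -507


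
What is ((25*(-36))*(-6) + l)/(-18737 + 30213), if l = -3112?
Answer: 572/2869 ≈ 0.19937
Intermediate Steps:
((25*(-36))*(-6) + l)/(-18737 + 30213) = ((25*(-36))*(-6) - 3112)/(-18737 + 30213) = (-900*(-6) - 3112)/11476 = (5400 - 3112)*(1/11476) = 2288*(1/11476) = 572/2869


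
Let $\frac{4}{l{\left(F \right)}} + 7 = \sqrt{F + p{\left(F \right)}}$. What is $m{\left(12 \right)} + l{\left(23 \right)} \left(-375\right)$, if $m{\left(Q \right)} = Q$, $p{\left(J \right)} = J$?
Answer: $3512 + 500 \sqrt{46} \approx 6903.2$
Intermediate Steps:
$l{\left(F \right)} = \frac{4}{-7 + \sqrt{2} \sqrt{F}}$ ($l{\left(F \right)} = \frac{4}{-7 + \sqrt{F + F}} = \frac{4}{-7 + \sqrt{2 F}} = \frac{4}{-7 + \sqrt{2} \sqrt{F}}$)
$m{\left(12 \right)} + l{\left(23 \right)} \left(-375\right) = 12 + \frac{4}{-7 + \sqrt{2} \sqrt{23}} \left(-375\right) = 12 + \frac{4}{-7 + \sqrt{46}} \left(-375\right) = 12 - \frac{1500}{-7 + \sqrt{46}}$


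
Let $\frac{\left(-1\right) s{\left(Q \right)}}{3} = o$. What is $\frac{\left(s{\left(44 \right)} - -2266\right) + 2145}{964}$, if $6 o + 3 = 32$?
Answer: $\frac{8793}{1928} \approx 4.5607$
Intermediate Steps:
$o = \frac{29}{6}$ ($o = - \frac{1}{2} + \frac{1}{6} \cdot 32 = - \frac{1}{2} + \frac{16}{3} = \frac{29}{6} \approx 4.8333$)
$s{\left(Q \right)} = - \frac{29}{2}$ ($s{\left(Q \right)} = \left(-3\right) \frac{29}{6} = - \frac{29}{2}$)
$\frac{\left(s{\left(44 \right)} - -2266\right) + 2145}{964} = \frac{\left(- \frac{29}{2} - -2266\right) + 2145}{964} = \left(\left(- \frac{29}{2} + 2266\right) + 2145\right) \frac{1}{964} = \left(\frac{4503}{2} + 2145\right) \frac{1}{964} = \frac{8793}{2} \cdot \frac{1}{964} = \frac{8793}{1928}$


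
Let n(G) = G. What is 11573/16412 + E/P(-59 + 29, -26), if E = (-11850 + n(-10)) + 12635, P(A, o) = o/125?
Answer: -794805801/213356 ≈ -3725.3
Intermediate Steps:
P(A, o) = o/125 (P(A, o) = o*(1/125) = o/125)
E = 775 (E = (-11850 - 10) + 12635 = -11860 + 12635 = 775)
11573/16412 + E/P(-59 + 29, -26) = 11573/16412 + 775/(((1/125)*(-26))) = 11573*(1/16412) + 775/(-26/125) = 11573/16412 + 775*(-125/26) = 11573/16412 - 96875/26 = -794805801/213356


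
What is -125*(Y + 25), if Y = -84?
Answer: 7375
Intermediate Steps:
-125*(Y + 25) = -125*(-84 + 25) = -125*(-59) = 7375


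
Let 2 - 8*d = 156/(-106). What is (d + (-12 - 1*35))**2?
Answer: 6091024/2809 ≈ 2168.4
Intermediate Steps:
d = 23/53 (d = 1/4 - 39/(2*(-106)) = 1/4 - 39*(-1)/(2*106) = 1/4 - 1/8*(-78/53) = 1/4 + 39/212 = 23/53 ≈ 0.43396)
(d + (-12 - 1*35))**2 = (23/53 + (-12 - 1*35))**2 = (23/53 + (-12 - 35))**2 = (23/53 - 47)**2 = (-2468/53)**2 = 6091024/2809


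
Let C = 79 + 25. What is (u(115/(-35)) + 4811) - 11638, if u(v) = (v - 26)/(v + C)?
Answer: -962648/141 ≈ -6827.3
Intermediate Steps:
C = 104
u(v) = (-26 + v)/(104 + v) (u(v) = (v - 26)/(v + 104) = (-26 + v)/(104 + v))
(u(115/(-35)) + 4811) - 11638 = ((-26 + 115/(-35))/(104 + 115/(-35)) + 4811) - 11638 = ((-26 + 115*(-1/35))/(104 + 115*(-1/35)) + 4811) - 11638 = ((-26 - 23/7)/(104 - 23/7) + 4811) - 11638 = (-205/7/(705/7) + 4811) - 11638 = ((7/705)*(-205/7) + 4811) - 11638 = (-41/141 + 4811) - 11638 = 678310/141 - 11638 = -962648/141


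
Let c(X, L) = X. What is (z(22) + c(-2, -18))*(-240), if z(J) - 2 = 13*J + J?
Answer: -73920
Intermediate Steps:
z(J) = 2 + 14*J (z(J) = 2 + (13*J + J) = 2 + 14*J)
(z(22) + c(-2, -18))*(-240) = ((2 + 14*22) - 2)*(-240) = ((2 + 308) - 2)*(-240) = (310 - 2)*(-240) = 308*(-240) = -73920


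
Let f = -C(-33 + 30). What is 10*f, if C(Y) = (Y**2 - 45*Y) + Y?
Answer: -1410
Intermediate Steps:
C(Y) = Y**2 - 44*Y
f = -141 (f = -(-33 + 30)*(-44 + (-33 + 30)) = -(-3)*(-44 - 3) = -(-3)*(-47) = -1*141 = -141)
10*f = 10*(-141) = -1410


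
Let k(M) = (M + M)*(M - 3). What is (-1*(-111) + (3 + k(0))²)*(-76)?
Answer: -9120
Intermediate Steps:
k(M) = 2*M*(-3 + M) (k(M) = (2*M)*(-3 + M) = 2*M*(-3 + M))
(-1*(-111) + (3 + k(0))²)*(-76) = (-1*(-111) + (3 + 2*0*(-3 + 0))²)*(-76) = (111 + (3 + 2*0*(-3))²)*(-76) = (111 + (3 + 0)²)*(-76) = (111 + 3²)*(-76) = (111 + 9)*(-76) = 120*(-76) = -9120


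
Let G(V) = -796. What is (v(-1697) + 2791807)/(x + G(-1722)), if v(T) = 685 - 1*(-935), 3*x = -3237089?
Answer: -8380281/3239477 ≈ -2.5869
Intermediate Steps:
x = -3237089/3 (x = (⅓)*(-3237089) = -3237089/3 ≈ -1.0790e+6)
v(T) = 1620 (v(T) = 685 + 935 = 1620)
(v(-1697) + 2791807)/(x + G(-1722)) = (1620 + 2791807)/(-3237089/3 - 796) = 2793427/(-3239477/3) = 2793427*(-3/3239477) = -8380281/3239477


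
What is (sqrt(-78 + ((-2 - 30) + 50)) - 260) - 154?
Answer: -414 + 2*I*sqrt(15) ≈ -414.0 + 7.746*I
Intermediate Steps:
(sqrt(-78 + ((-2 - 30) + 50)) - 260) - 154 = (sqrt(-78 + (-32 + 50)) - 260) - 154 = (sqrt(-78 + 18) - 260) - 154 = (sqrt(-60) - 260) - 154 = (2*I*sqrt(15) - 260) - 154 = (-260 + 2*I*sqrt(15)) - 154 = -414 + 2*I*sqrt(15)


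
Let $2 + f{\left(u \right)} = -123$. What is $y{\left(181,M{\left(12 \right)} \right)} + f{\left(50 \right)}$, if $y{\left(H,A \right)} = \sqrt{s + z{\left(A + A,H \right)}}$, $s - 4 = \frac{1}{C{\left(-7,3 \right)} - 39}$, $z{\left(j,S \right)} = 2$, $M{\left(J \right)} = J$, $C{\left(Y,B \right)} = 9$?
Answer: $-125 + \frac{\sqrt{5370}}{30} \approx -122.56$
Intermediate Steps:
$f{\left(u \right)} = -125$ ($f{\left(u \right)} = -2 - 123 = -125$)
$s = \frac{119}{30}$ ($s = 4 + \frac{1}{9 - 39} = 4 + \frac{1}{-30} = 4 - \frac{1}{30} = \frac{119}{30} \approx 3.9667$)
$y{\left(H,A \right)} = \frac{\sqrt{5370}}{30}$ ($y{\left(H,A \right)} = \sqrt{\frac{119}{30} + 2} = \sqrt{\frac{179}{30}} = \frac{\sqrt{5370}}{30}$)
$y{\left(181,M{\left(12 \right)} \right)} + f{\left(50 \right)} = \frac{\sqrt{5370}}{30} - 125 = -125 + \frac{\sqrt{5370}}{30}$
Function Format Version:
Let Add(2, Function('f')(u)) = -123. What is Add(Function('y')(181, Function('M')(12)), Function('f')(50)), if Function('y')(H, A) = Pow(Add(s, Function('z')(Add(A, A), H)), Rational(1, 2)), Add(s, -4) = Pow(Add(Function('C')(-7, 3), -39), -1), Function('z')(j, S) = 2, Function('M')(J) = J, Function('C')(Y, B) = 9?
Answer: Add(-125, Mul(Rational(1, 30), Pow(5370, Rational(1, 2)))) ≈ -122.56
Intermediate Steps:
Function('f')(u) = -125 (Function('f')(u) = Add(-2, -123) = -125)
s = Rational(119, 30) (s = Add(4, Pow(Add(9, -39), -1)) = Add(4, Pow(-30, -1)) = Add(4, Rational(-1, 30)) = Rational(119, 30) ≈ 3.9667)
Function('y')(H, A) = Mul(Rational(1, 30), Pow(5370, Rational(1, 2))) (Function('y')(H, A) = Pow(Add(Rational(119, 30), 2), Rational(1, 2)) = Pow(Rational(179, 30), Rational(1, 2)) = Mul(Rational(1, 30), Pow(5370, Rational(1, 2))))
Add(Function('y')(181, Function('M')(12)), Function('f')(50)) = Add(Mul(Rational(1, 30), Pow(5370, Rational(1, 2))), -125) = Add(-125, Mul(Rational(1, 30), Pow(5370, Rational(1, 2))))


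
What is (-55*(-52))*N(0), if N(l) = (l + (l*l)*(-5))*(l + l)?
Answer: 0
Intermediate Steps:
N(l) = 2*l*(l - 5*l**2) (N(l) = (l + l**2*(-5))*(2*l) = (l - 5*l**2)*(2*l) = 2*l*(l - 5*l**2))
(-55*(-52))*N(0) = (-55*(-52))*(0**2*(2 - 10*0)) = 2860*(0*(2 + 0)) = 2860*(0*2) = 2860*0 = 0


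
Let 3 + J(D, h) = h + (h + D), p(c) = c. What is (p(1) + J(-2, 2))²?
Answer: 0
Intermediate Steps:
J(D, h) = -3 + D + 2*h (J(D, h) = -3 + (h + (h + D)) = -3 + (h + (D + h)) = -3 + (D + 2*h) = -3 + D + 2*h)
(p(1) + J(-2, 2))² = (1 + (-3 - 2 + 2*2))² = (1 + (-3 - 2 + 4))² = (1 - 1)² = 0² = 0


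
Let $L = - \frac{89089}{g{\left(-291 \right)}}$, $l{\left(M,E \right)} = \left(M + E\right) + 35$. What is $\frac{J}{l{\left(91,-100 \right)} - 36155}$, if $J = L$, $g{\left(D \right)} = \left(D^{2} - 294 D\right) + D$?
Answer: $\frac{89089}{6139906776} \approx 1.451 \cdot 10^{-5}$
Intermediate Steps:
$l{\left(M,E \right)} = 35 + E + M$ ($l{\left(M,E \right)} = \left(E + M\right) + 35 = 35 + E + M$)
$g{\left(D \right)} = D^{2} - 293 D$
$L = - \frac{89089}{169944}$ ($L = - \frac{89089}{\left(-291\right) \left(-293 - 291\right)} = - \frac{89089}{\left(-291\right) \left(-584\right)} = - \frac{89089}{169944} \approx -0.52423$)
$J = - \frac{89089}{169944} \approx -0.52423$
$\frac{J}{l{\left(91,-100 \right)} - 36155} = - \frac{89089}{169944 \left(\left(35 - 100 + 91\right) - 36155\right)} = - \frac{89089}{169944 \left(26 - 36155\right)} = - \frac{89089}{169944 \left(-36129\right)} = \left(- \frac{89089}{169944}\right) \left(- \frac{1}{36129}\right) = \frac{89089}{6139906776}$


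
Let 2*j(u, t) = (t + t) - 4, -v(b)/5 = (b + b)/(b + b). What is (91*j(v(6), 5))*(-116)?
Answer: -31668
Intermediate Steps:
v(b) = -5 (v(b) = -5*(b + b)/(b + b) = -5*2*b/(2*b) = -5*2*b*1/(2*b) = -5*1 = -5)
j(u, t) = -2 + t (j(u, t) = ((t + t) - 4)/2 = (2*t - 4)/2 = (-4 + 2*t)/2 = -2 + t)
(91*j(v(6), 5))*(-116) = (91*(-2 + 5))*(-116) = (91*3)*(-116) = 273*(-116) = -31668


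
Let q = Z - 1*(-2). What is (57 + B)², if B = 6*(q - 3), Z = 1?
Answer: 3249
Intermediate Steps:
q = 3 (q = 1 - 1*(-2) = 1 + 2 = 3)
B = 0 (B = 6*(3 - 3) = 6*0 = 0)
(57 + B)² = (57 + 0)² = 57² = 3249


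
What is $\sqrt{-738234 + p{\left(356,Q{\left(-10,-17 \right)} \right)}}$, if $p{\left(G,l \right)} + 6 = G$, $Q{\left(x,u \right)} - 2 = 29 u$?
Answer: $38 i \sqrt{511} \approx 859.0 i$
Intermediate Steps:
$Q{\left(x,u \right)} = 2 + 29 u$
$p{\left(G,l \right)} = -6 + G$
$\sqrt{-738234 + p{\left(356,Q{\left(-10,-17 \right)} \right)}} = \sqrt{-738234 + \left(-6 + 356\right)} = \sqrt{-738234 + 350} = \sqrt{-737884} = 38 i \sqrt{511}$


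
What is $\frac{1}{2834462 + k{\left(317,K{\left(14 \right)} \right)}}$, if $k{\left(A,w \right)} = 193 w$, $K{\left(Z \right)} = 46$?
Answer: $\frac{1}{2843340} \approx 3.517 \cdot 10^{-7}$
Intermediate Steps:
$\frac{1}{2834462 + k{\left(317,K{\left(14 \right)} \right)}} = \frac{1}{2834462 + 193 \cdot 46} = \frac{1}{2834462 + 8878} = \frac{1}{2843340}$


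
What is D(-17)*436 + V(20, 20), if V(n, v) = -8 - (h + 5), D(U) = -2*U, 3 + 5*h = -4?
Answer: 74062/5 ≈ 14812.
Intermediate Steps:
h = -7/5 (h = -⅗ + (⅕)*(-4) = -⅗ - ⅘ = -7/5 ≈ -1.4000)
V(n, v) = -58/5 (V(n, v) = -8 - (-7/5 + 5) = -8 - 1*18/5 = -8 - 18/5 = -58/5)
D(-17)*436 + V(20, 20) = -2*(-17)*436 - 58/5 = 34*436 - 58/5 = 14824 - 58/5 = 74062/5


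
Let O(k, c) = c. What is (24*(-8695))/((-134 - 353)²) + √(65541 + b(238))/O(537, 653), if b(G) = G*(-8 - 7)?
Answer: -208680/237169 + √61971/653 ≈ -0.49865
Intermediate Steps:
b(G) = -15*G (b(G) = G*(-15) = -15*G)
(24*(-8695))/((-134 - 353)²) + √(65541 + b(238))/O(537, 653) = (24*(-8695))/((-134 - 353)²) + √(65541 - 15*238)/653 = -208680/((-487)²) + √(65541 - 3570)*(1/653) = -208680/237169 + √61971*(1/653) = -208680*1/237169 + √61971/653 = -208680/237169 + √61971/653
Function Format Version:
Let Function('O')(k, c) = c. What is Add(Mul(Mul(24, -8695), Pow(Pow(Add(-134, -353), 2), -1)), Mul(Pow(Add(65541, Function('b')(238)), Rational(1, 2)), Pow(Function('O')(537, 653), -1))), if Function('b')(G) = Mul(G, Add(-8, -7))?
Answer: Add(Rational(-208680, 237169), Mul(Rational(1, 653), Pow(61971, Rational(1, 2)))) ≈ -0.49865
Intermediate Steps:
Function('b')(G) = Mul(-15, G) (Function('b')(G) = Mul(G, -15) = Mul(-15, G))
Add(Mul(Mul(24, -8695), Pow(Pow(Add(-134, -353), 2), -1)), Mul(Pow(Add(65541, Function('b')(238)), Rational(1, 2)), Pow(Function('O')(537, 653), -1))) = Add(Mul(Mul(24, -8695), Pow(Pow(Add(-134, -353), 2), -1)), Mul(Pow(Add(65541, Mul(-15, 238)), Rational(1, 2)), Pow(653, -1))) = Add(Mul(-208680, Pow(Pow(-487, 2), -1)), Mul(Pow(Add(65541, -3570), Rational(1, 2)), Rational(1, 653))) = Add(Mul(-208680, Pow(237169, -1)), Mul(Pow(61971, Rational(1, 2)), Rational(1, 653))) = Add(Mul(-208680, Rational(1, 237169)), Mul(Rational(1, 653), Pow(61971, Rational(1, 2)))) = Add(Rational(-208680, 237169), Mul(Rational(1, 653), Pow(61971, Rational(1, 2))))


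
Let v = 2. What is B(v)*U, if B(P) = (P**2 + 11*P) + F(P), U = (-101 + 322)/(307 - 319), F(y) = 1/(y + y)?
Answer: -7735/16 ≈ -483.44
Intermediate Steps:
F(y) = 1/(2*y)
U = -221/12 (U = 221/(-12) = 221*(-1/12) = -221/12 ≈ -18.417)
B(P) = P**2 + 1/(2*P) + 11*P (B(P) = (P**2 + 11*P) + 1/(2*P) = P**2 + 1/(2*P) + 11*P)
B(v)*U = (2**2 + (1/2)/2 + 11*2)*(-221/12) = (4 + (1/2)*(1/2) + 22)*(-221/12) = (4 + 1/4 + 22)*(-221/12) = (105/4)*(-221/12) = -7735/16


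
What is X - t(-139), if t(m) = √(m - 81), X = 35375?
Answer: 35375 - 2*I*√55 ≈ 35375.0 - 14.832*I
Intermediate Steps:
t(m) = √(-81 + m)
X - t(-139) = 35375 - √(-81 - 139) = 35375 - √(-220) = 35375 - 2*I*√55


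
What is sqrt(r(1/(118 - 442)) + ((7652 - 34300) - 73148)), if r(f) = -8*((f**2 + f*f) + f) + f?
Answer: I*sqrt(2619045661)/162 ≈ 315.91*I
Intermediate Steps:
r(f) = -16*f**2 - 7*f (r(f) = -8*((f**2 + f**2) + f) + f = -8*(2*f**2 + f) + f = -8*(f + 2*f**2) + f = (-16*f**2 - 8*f) + f = -16*f**2 - 7*f)
sqrt(r(1/(118 - 442)) + ((7652 - 34300) - 73148)) = sqrt(-(7 + 16/(118 - 442))/(118 - 442) + ((7652 - 34300) - 73148)) = sqrt(-1*(7 + 16/(-324))/(-324) + (-26648 - 73148)) = sqrt(-1*(-1/324)*(7 + 16*(-1/324)) - 99796) = sqrt(-1*(-1/324)*(7 - 4/81) - 99796) = sqrt(-1*(-1/324)*563/81 - 99796) = sqrt(563/26244 - 99796) = sqrt(-2619045661/26244) = I*sqrt(2619045661)/162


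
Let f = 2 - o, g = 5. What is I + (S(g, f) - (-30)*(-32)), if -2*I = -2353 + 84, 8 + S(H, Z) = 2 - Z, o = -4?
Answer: 325/2 ≈ 162.50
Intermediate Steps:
f = 6 (f = 2 - 1*(-4) = 2 + 4 = 6)
S(H, Z) = -6 - Z (S(H, Z) = -8 + (2 - Z) = -6 - Z)
I = 2269/2 (I = -(-2353 + 84)/2 = -½*(-2269) = 2269/2 ≈ 1134.5)
I + (S(g, f) - (-30)*(-32)) = 2269/2 + ((-6 - 1*6) - (-30)*(-32)) = 2269/2 + ((-6 - 6) - 30*32) = 2269/2 + (-12 - 960) = 2269/2 - 972 = 325/2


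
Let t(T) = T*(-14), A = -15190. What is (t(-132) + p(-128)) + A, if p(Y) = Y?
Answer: -13470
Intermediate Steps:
t(T) = -14*T
(t(-132) + p(-128)) + A = (-14*(-132) - 128) - 15190 = (1848 - 128) - 15190 = 1720 - 15190 = -13470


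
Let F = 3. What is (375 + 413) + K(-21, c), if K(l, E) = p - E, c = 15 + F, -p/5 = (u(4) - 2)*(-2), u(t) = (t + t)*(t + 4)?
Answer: 1390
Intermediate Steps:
u(t) = 2*t*(4 + t) (u(t) = (2*t)*(4 + t) = 2*t*(4 + t))
p = 620 (p = -5*(2*4*(4 + 4) - 2)*(-2) = -5*(2*4*8 - 2)*(-2) = -5*(64 - 2)*(-2) = -310*(-2) = -5*(-124) = 620)
c = 18 (c = 15 + 3 = 18)
K(l, E) = 620 - E
(375 + 413) + K(-21, c) = (375 + 413) + (620 - 1*18) = 788 + (620 - 18) = 788 + 602 = 1390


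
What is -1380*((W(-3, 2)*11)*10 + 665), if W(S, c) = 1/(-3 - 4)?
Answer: -6272100/7 ≈ -8.9601e+5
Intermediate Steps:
W(S, c) = -1/7 (W(S, c) = 1/(-7) = -1/7)
-1380*((W(-3, 2)*11)*10 + 665) = -1380*(-1/7*11*10 + 665) = -1380*(-11/7*10 + 665) = -1380*(-110/7 + 665) = -1380*4545/7 = -6272100/7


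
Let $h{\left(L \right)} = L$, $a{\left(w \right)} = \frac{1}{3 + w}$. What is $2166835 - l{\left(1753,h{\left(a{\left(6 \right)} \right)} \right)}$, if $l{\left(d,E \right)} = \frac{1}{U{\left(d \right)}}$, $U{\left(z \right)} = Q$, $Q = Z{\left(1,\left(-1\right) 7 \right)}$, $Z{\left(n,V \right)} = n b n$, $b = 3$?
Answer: $\frac{6500504}{3} \approx 2.1668 \cdot 10^{6}$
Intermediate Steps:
$Z{\left(n,V \right)} = 3 n^{2}$ ($Z{\left(n,V \right)} = n 3 n = 3 n n = 3 n^{2}$)
$Q = 3$ ($Q = 3 \cdot 1^{2} = 3 \cdot 1 = 3$)
$U{\left(z \right)} = 3$
$l{\left(d,E \right)} = \frac{1}{3}$
$2166835 - l{\left(1753,h{\left(a{\left(6 \right)} \right)} \right)} = 2166835 - \frac{1}{3} = \frac{6500504}{3}$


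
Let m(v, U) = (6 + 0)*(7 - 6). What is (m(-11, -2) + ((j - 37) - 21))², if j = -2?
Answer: 2916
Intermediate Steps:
m(v, U) = 6 (m(v, U) = 6*1 = 6)
(m(-11, -2) + ((j - 37) - 21))² = (6 + ((-2 - 37) - 21))² = (6 + (-39 - 21))² = (6 - 60)² = (-54)² = 2916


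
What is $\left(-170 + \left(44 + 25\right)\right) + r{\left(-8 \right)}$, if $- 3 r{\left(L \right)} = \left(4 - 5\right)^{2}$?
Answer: $- \frac{304}{3} \approx -101.33$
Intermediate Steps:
$r{\left(L \right)} = - \frac{1}{3}$ ($r{\left(L \right)} = - \frac{\left(4 - 5\right)^{2}}{3} = - \frac{\left(-1\right)^{2}}{3} = \left(- \frac{1}{3}\right) 1 = - \frac{1}{3}$)
$\left(-170 + \left(44 + 25\right)\right) + r{\left(-8 \right)} = \left(-170 + \left(44 + 25\right)\right) - \frac{1}{3} = \left(-170 + 69\right) - \frac{1}{3} = -101 - \frac{1}{3} = - \frac{304}{3}$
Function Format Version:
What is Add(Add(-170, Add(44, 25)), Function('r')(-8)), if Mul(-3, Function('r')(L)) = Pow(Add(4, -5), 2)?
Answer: Rational(-304, 3) ≈ -101.33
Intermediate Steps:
Function('r')(L) = Rational(-1, 3) (Function('r')(L) = Mul(Rational(-1, 3), Pow(Add(4, -5), 2)) = Mul(Rational(-1, 3), Pow(-1, 2)) = Mul(Rational(-1, 3), 1) = Rational(-1, 3))
Add(Add(-170, Add(44, 25)), Function('r')(-8)) = Add(Add(-170, Add(44, 25)), Rational(-1, 3)) = Add(Add(-170, 69), Rational(-1, 3)) = Add(-101, Rational(-1, 3)) = Rational(-304, 3)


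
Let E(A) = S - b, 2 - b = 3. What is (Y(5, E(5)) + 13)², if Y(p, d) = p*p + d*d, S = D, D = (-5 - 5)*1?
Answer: 14161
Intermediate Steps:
b = -1 (b = 2 - 1*3 = 2 - 3 = -1)
D = -10 (D = -10*1 = -10)
S = -10
E(A) = -9 (E(A) = -10 - 1*(-1) = -10 + 1 = -9)
Y(p, d) = d² + p² (Y(p, d) = p² + d² = d² + p²)
(Y(5, E(5)) + 13)² = (((-9)² + 5²) + 13)² = ((81 + 25) + 13)² = (106 + 13)² = 119² = 14161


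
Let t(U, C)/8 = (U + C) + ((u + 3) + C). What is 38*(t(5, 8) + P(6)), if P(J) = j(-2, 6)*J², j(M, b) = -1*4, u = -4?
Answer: 608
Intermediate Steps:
t(U, C) = -8 + 8*U + 16*C (t(U, C) = 8*((U + C) + ((-4 + 3) + C)) = 8*((C + U) + (-1 + C)) = 8*(-1 + U + 2*C) = -8 + 8*U + 16*C)
j(M, b) = -4
P(J) = -4*J²
38*(t(5, 8) + P(6)) = 38*((-8 + 8*5 + 16*8) - 4*6²) = 38*((-8 + 40 + 128) - 4*36) = 38*(160 - 144) = 38*16 = 608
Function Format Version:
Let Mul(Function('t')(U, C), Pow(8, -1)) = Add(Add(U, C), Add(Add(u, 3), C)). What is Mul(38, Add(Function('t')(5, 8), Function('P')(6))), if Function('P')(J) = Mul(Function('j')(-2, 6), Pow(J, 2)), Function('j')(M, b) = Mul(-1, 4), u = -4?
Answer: 608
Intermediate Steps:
Function('t')(U, C) = Add(-8, Mul(8, U), Mul(16, C)) (Function('t')(U, C) = Mul(8, Add(Add(U, C), Add(Add(-4, 3), C))) = Mul(8, Add(Add(C, U), Add(-1, C))) = Mul(8, Add(-1, U, Mul(2, C))) = Add(-8, Mul(8, U), Mul(16, C)))
Function('j')(M, b) = -4
Function('P')(J) = Mul(-4, Pow(J, 2))
Mul(38, Add(Function('t')(5, 8), Function('P')(6))) = Mul(38, Add(Add(-8, Mul(8, 5), Mul(16, 8)), Mul(-4, Pow(6, 2)))) = Mul(38, Add(Add(-8, 40, 128), Mul(-4, 36))) = Mul(38, Add(160, -144)) = Mul(38, 16) = 608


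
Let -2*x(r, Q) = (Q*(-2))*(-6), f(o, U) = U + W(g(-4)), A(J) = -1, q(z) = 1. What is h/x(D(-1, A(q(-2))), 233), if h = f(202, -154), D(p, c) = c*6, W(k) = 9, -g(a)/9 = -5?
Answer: 145/1398 ≈ 0.10372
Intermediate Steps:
g(a) = 45 (g(a) = -9*(-5) = 45)
D(p, c) = 6*c
f(o, U) = 9 + U (f(o, U) = U + 9 = 9 + U)
h = -145 (h = 9 - 154 = -145)
x(r, Q) = -6*Q (x(r, Q) = -Q*(-2)*(-6)/2 = -(-2*Q)*(-6)/2 = -6*Q)
h/x(D(-1, A(q(-2))), 233) = -145/((-6*233)) = -145/(-1398) = -145*(-1/1398) = 145/1398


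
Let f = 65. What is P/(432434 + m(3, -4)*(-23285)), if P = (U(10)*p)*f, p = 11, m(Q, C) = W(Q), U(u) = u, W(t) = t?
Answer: 7150/362579 ≈ 0.019720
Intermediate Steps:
m(Q, C) = Q
P = 7150 (P = (10*11)*65 = 110*65 = 7150)
P/(432434 + m(3, -4)*(-23285)) = 7150/(432434 + 3*(-23285)) = 7150/(432434 - 69855) = 7150/362579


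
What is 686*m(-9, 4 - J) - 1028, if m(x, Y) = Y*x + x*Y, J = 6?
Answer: 23668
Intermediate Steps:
m(x, Y) = 2*Y*x (m(x, Y) = Y*x + Y*x = 2*Y*x)
686*m(-9, 4 - J) - 1028 = 686*(2*(4 - 1*6)*(-9)) - 1028 = 686*(2*(4 - 6)*(-9)) - 1028 = 686*(2*(-2)*(-9)) - 1028 = 686*36 - 1028 = 24696 - 1028 = 23668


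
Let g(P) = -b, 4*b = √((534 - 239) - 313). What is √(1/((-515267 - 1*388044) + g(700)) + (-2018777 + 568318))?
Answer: √3*√((1746954093000 + 1450459*I*√2)/(-3613244 - 3*I*√2)) ≈ 5.6638e-16 + 1204.3*I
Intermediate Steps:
b = 3*I*√2/4 (b = √((534 - 239) - 313)/4 = √(295 - 313)/4 = √(-18)/4 = (3*I*√2)/4 = 3*I*√2/4 ≈ 1.0607*I)
g(P) = -3*I*√2/4
√(1/((-515267 - 1*388044) + g(700)) + (-2018777 + 568318)) = √(1/((-515267 - 1*388044) - 3*I*√2/4) + (-2018777 + 568318)) = √(1/((-515267 - 388044) - 3*I*√2/4) - 1450459) = √(1/(-903311 - 3*I*√2/4) - 1450459) = √(-1450459 + 1/(-903311 - 3*I*√2/4))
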